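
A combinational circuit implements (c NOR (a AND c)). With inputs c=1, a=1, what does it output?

Substituting: (1 NOR (1 AND 1))
= 0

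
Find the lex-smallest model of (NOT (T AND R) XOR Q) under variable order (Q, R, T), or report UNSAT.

Q=0, R=0, T=0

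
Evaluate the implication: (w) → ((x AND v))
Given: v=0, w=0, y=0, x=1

Antecedent (w) = 0; consequent ((x AND v)) = 0.
0 → 0 = 1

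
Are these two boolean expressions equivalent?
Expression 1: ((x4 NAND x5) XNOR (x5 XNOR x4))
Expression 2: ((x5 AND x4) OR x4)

No. Counterexample: with x4=0, x5=0, Expression 1 = 1 but Expression 2 = 0.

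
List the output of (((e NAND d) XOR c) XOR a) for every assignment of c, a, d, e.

c | a | d | e | Output
----------------------
0 | 0 | 0 | 0 | 1
0 | 0 | 0 | 1 | 1
0 | 0 | 1 | 0 | 1
0 | 0 | 1 | 1 | 0
0 | 1 | 0 | 0 | 0
0 | 1 | 0 | 1 | 0
0 | 1 | 1 | 0 | 0
0 | 1 | 1 | 1 | 1
1 | 0 | 0 | 0 | 0
1 | 0 | 0 | 1 | 0
1 | 0 | 1 | 0 | 0
1 | 0 | 1 | 1 | 1
1 | 1 | 0 | 0 | 1
1 | 1 | 0 | 1 | 1
1 | 1 | 1 | 0 | 1
1 | 1 | 1 | 1 | 0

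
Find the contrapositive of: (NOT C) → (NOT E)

Contrapositive: E → C
Note: A statement and its contrapositive are logically equivalent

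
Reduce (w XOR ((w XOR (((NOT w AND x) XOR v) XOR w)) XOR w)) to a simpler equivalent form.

By XOR self-cancellation ((E XOR v) XOR v = E) then XOR self-cancellation ((E XOR v) XOR v = E):
= ((NOT w AND x) XOR v)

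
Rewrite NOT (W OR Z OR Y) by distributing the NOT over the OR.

NOT W AND NOT Z AND NOT Y
De Morgan's: NOT(OR of terms) = AND of negations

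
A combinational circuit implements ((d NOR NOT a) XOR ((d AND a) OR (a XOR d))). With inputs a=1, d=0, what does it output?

Substituting: ((0 NOR NOT 1) XOR ((0 AND 1) OR (1 XOR 0)))
= 0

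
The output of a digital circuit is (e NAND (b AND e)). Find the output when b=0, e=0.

Substituting: (0 NAND (0 AND 0))
= 1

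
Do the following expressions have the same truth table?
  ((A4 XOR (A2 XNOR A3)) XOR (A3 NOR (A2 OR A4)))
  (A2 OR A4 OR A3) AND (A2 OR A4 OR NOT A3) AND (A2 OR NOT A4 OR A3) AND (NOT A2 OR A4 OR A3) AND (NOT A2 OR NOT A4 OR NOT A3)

Yes, they are equivalent — the two output columns agree on all 8 assignments:
A2 | A4 | A3 | Expression 1 | Expression 2
------------------------------------------
0 | 0 | 0 | 0 | 0
0 | 0 | 1 | 0 | 0
0 | 1 | 0 | 0 | 0
0 | 1 | 1 | 1 | 1
1 | 0 | 0 | 0 | 0
1 | 0 | 1 | 1 | 1
1 | 1 | 0 | 1 | 1
1 | 1 | 1 | 0 | 0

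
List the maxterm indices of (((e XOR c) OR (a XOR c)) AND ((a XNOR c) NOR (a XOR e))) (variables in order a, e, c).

ΠM(0, 2, 3, 4, 5, 7) = (a OR e OR c) AND (a OR NOT e OR c) AND (a OR NOT e OR NOT c) AND (NOT a OR e OR c) AND (NOT a OR e OR NOT c) AND (NOT a OR NOT e OR NOT c)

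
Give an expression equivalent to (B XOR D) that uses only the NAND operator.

((B NAND (B NAND D)) NAND (D NAND (B NAND D)))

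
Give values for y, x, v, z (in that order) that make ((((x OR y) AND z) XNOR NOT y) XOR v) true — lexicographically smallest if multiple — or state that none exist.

y=0, x=0, v=1, z=0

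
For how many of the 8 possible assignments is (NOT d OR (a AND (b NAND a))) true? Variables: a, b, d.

Satisfying assignments: (0,0,0), (0,1,0), (1,0,0), (1,0,1), (1,1,0)
Count: 5 out of 8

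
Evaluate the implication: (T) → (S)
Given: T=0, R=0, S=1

Antecedent (T) = 0; consequent (S) = 1.
0 → 1 = 1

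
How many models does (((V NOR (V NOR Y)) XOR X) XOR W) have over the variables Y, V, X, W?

Satisfying assignments: (0,0,0,1), (0,0,1,0), (0,1,0,1), (0,1,1,0), (1,0,0,0), (1,0,1,1), (1,1,0,1), (1,1,1,0)
Count: 8 out of 16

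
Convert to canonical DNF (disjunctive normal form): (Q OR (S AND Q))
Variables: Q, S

(Q AND NOT S) OR (Q AND S)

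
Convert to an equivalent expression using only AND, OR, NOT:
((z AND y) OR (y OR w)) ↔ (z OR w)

(((z AND y) OR (y OR w)) AND (z OR w)) OR (NOT ((z AND y) OR (y OR w)) AND NOT (z OR w))
(Biconditional = both true or both false)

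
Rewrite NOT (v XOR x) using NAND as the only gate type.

(((v NAND (v NAND x)) NAND (x NAND (v NAND x))) NAND ((v NAND (v NAND x)) NAND (x NAND (v NAND x))))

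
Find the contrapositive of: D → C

Contrapositive: NOT C → NOT D
Note: A statement and its contrapositive are logically equivalent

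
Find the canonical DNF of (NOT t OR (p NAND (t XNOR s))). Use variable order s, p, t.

(NOT s AND NOT p AND NOT t) OR (NOT s AND NOT p AND t) OR (NOT s AND p AND NOT t) OR (NOT s AND p AND t) OR (s AND NOT p AND NOT t) OR (s AND NOT p AND t) OR (s AND p AND NOT t)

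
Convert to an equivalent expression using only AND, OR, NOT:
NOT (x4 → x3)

x4 AND NOT x3
(Negated implication: NOT(A → B) = A AND NOT B)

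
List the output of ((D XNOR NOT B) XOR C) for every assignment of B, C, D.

B | C | D | Output
------------------
0 | 0 | 0 | 0
0 | 0 | 1 | 1
0 | 1 | 0 | 1
0 | 1 | 1 | 0
1 | 0 | 0 | 1
1 | 0 | 1 | 0
1 | 1 | 0 | 0
1 | 1 | 1 | 1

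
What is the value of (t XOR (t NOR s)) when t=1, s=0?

Substituting: (1 XOR (1 NOR 0))
= 1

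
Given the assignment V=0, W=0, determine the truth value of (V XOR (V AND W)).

Substituting: (0 XOR (0 AND 0))
= 0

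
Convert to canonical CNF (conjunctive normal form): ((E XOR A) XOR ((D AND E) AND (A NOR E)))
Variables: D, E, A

(D OR E OR A) AND (D OR NOT E OR NOT A) AND (NOT D OR E OR A) AND (NOT D OR NOT E OR NOT A)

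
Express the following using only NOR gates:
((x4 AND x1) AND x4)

((((x4 NOR x4) NOR (x1 NOR x1)) NOR ((x4 NOR x4) NOR (x1 NOR x1))) NOR (x4 NOR x4))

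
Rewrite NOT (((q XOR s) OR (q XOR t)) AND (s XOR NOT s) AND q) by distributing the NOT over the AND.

NOT ((q XOR s) OR (q XOR t)) OR NOT (s XOR NOT s) OR NOT q
De Morgan's: NOT(AND of terms) = OR of negations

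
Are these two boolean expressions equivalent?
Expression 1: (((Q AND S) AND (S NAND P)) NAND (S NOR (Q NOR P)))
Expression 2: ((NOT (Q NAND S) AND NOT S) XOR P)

No. Counterexample: with S=0, P=0, Q=0, Expression 1 = 1 but Expression 2 = 0.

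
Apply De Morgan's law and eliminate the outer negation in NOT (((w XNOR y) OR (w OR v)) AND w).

NOT ((w XNOR y) OR (w OR v)) OR NOT w
De Morgan's: NOT(AND of terms) = OR of negations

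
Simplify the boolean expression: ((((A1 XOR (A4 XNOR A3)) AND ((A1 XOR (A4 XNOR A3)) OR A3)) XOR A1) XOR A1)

By XOR self-cancellation ((E XOR v) XOR v = E) then absorption (E AND (E OR v) = E):
= (A1 XOR (A4 XNOR A3))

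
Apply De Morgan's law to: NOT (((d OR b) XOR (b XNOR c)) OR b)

NOT ((d OR b) XOR (b XNOR c)) AND NOT b
De Morgan's: NOT(OR of terms) = AND of negations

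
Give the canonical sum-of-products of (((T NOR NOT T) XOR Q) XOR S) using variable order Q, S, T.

Σm(2, 3, 4, 5) = (NOT Q AND S AND NOT T) OR (NOT Q AND S AND T) OR (Q AND NOT S AND NOT T) OR (Q AND NOT S AND T)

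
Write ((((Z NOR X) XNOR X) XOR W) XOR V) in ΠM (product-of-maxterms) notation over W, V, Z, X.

ΠM(0, 1, 3, 6, 10, 12, 13, 15) = (W OR V OR Z OR X) AND (W OR V OR Z OR NOT X) AND (W OR V OR NOT Z OR NOT X) AND (W OR NOT V OR NOT Z OR X) AND (NOT W OR V OR NOT Z OR X) AND (NOT W OR NOT V OR Z OR X) AND (NOT W OR NOT V OR Z OR NOT X) AND (NOT W OR NOT V OR NOT Z OR NOT X)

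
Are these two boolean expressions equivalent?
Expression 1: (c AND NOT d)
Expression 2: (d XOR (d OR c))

Yes, they are equivalent — the two output columns agree on all 4 assignments:
c | d | Expression 1 | Expression 2
-----------------------------------
0 | 0 | 0 | 0
0 | 1 | 0 | 0
1 | 0 | 1 | 1
1 | 1 | 0 | 0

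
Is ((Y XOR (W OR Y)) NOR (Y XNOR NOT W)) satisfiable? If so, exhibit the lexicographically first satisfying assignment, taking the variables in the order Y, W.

Y=0, W=0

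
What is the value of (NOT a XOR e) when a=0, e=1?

Substituting: (NOT 0 XOR 1)
= 0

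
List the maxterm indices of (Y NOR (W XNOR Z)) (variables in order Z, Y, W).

ΠM(0, 2, 3, 5, 6, 7) = (Z OR Y OR W) AND (Z OR NOT Y OR W) AND (Z OR NOT Y OR NOT W) AND (NOT Z OR Y OR NOT W) AND (NOT Z OR NOT Y OR W) AND (NOT Z OR NOT Y OR NOT W)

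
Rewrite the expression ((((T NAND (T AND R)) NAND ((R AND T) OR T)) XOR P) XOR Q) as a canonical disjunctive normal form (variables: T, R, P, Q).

(NOT T AND NOT R AND NOT P AND NOT Q) OR (NOT T AND NOT R AND P AND Q) OR (NOT T AND R AND NOT P AND NOT Q) OR (NOT T AND R AND P AND Q) OR (T AND NOT R AND NOT P AND Q) OR (T AND NOT R AND P AND NOT Q) OR (T AND R AND NOT P AND NOT Q) OR (T AND R AND P AND Q)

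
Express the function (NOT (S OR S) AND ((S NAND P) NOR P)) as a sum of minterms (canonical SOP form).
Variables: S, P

Σm() = FALSE (no minterms)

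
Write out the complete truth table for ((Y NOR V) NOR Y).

V | Y | Output
--------------
0 | 0 | 0
0 | 1 | 0
1 | 0 | 1
1 | 1 | 0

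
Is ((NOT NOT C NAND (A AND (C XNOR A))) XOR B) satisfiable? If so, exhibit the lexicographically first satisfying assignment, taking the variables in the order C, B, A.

C=0, B=0, A=0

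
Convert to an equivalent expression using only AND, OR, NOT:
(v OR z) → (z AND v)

NOT (v OR z) OR (z AND v)
(Implication elimination: A → B = NOT A OR B)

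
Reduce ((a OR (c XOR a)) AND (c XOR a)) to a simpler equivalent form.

By absorption (E AND (E OR v) = E):
= (c XOR a)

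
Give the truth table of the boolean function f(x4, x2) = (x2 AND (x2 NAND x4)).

x4 | x2 | Output
----------------
0 | 0 | 0
0 | 1 | 1
1 | 0 | 0
1 | 1 | 0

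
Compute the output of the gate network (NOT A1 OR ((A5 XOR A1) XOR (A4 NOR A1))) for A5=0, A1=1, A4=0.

Substituting: (NOT 1 OR ((0 XOR 1) XOR (0 NOR 1)))
= 1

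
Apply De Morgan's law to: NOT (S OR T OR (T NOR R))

NOT S AND NOT T AND NOT (T NOR R)
De Morgan's: NOT(OR of terms) = AND of negations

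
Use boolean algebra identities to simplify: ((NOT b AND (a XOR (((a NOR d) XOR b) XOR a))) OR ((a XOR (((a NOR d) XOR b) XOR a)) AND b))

By distribution ((E AND v) OR (E AND NOT v) = E) then XOR self-cancellation ((E XOR v) XOR v = E):
= ((a NOR d) XOR b)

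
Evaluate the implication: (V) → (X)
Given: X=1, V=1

Antecedent (V) = 1; consequent (X) = 1.
1 → 1 = 1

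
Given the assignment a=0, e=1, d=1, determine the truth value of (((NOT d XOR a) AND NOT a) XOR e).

Substituting: (((NOT 1 XOR 0) AND NOT 0) XOR 1)
= 1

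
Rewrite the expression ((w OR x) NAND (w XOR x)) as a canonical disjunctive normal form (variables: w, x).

(NOT w AND NOT x) OR (w AND x)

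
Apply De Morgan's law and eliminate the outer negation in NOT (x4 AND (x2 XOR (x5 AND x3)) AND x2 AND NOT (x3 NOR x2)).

NOT x4 OR NOT (x2 XOR (x5 AND x3)) OR NOT x2 OR (x3 NOR x2)
De Morgan's: NOT(AND of terms) = OR of negations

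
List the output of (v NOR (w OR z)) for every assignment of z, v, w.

z | v | w | Output
------------------
0 | 0 | 0 | 1
0 | 0 | 1 | 0
0 | 1 | 0 | 0
0 | 1 | 1 | 0
1 | 0 | 0 | 0
1 | 0 | 1 | 0
1 | 1 | 0 | 0
1 | 1 | 1 | 0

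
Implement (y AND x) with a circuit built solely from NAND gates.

((y NAND x) NAND (y NAND x))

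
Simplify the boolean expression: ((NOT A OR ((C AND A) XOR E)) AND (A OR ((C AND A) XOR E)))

By distribution ((E OR v) AND (E OR NOT v) = E):
= ((C AND A) XOR E)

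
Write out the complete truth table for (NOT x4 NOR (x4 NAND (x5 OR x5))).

x5 | x4 | Output
----------------
0 | 0 | 0
0 | 1 | 0
1 | 0 | 0
1 | 1 | 1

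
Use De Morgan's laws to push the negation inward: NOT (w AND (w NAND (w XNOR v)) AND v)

NOT w OR NOT (w NAND (w XNOR v)) OR NOT v
De Morgan's: NOT(AND of terms) = OR of negations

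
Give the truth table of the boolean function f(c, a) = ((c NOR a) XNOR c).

c | a | Output
--------------
0 | 0 | 0
0 | 1 | 1
1 | 0 | 0
1 | 1 | 0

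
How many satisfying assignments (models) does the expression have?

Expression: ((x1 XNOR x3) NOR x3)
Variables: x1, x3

Satisfying assignments: (1,0)
Count: 1 out of 4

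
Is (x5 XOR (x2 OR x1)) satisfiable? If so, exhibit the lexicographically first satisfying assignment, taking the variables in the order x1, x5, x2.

x1=0, x5=0, x2=1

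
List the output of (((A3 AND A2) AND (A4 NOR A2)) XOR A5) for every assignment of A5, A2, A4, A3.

A5 | A2 | A4 | A3 | Output
--------------------------
0 | 0 | 0 | 0 | 0
0 | 0 | 0 | 1 | 0
0 | 0 | 1 | 0 | 0
0 | 0 | 1 | 1 | 0
0 | 1 | 0 | 0 | 0
0 | 1 | 0 | 1 | 0
0 | 1 | 1 | 0 | 0
0 | 1 | 1 | 1 | 0
1 | 0 | 0 | 0 | 1
1 | 0 | 0 | 1 | 1
1 | 0 | 1 | 0 | 1
1 | 0 | 1 | 1 | 1
1 | 1 | 0 | 0 | 1
1 | 1 | 0 | 1 | 1
1 | 1 | 1 | 0 | 1
1 | 1 | 1 | 1 | 1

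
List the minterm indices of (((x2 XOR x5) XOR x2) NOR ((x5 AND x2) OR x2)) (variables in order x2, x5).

Σm(0) = (NOT x2 AND NOT x5)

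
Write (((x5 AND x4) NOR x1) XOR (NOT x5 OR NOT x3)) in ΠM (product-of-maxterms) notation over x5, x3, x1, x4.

ΠM(0, 1, 4, 5, 8, 13, 14, 15) = (x5 OR x3 OR x1 OR x4) AND (x5 OR x3 OR x1 OR NOT x4) AND (x5 OR NOT x3 OR x1 OR x4) AND (x5 OR NOT x3 OR x1 OR NOT x4) AND (NOT x5 OR x3 OR x1 OR x4) AND (NOT x5 OR NOT x3 OR x1 OR NOT x4) AND (NOT x5 OR NOT x3 OR NOT x1 OR x4) AND (NOT x5 OR NOT x3 OR NOT x1 OR NOT x4)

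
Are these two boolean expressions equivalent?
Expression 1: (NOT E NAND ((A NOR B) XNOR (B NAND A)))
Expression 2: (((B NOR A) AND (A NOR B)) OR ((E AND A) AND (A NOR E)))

No. Counterexample: with A=0, E=0, B=0, Expression 1 = 0 but Expression 2 = 1.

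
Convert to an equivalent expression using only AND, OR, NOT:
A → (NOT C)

NOT A OR (NOT C)
(Implication elimination: A → B = NOT A OR B)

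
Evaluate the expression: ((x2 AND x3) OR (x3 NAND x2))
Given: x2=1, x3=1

Substituting: ((1 AND 1) OR (1 NAND 1))
= 1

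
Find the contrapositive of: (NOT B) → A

Contrapositive: NOT A → B
Note: A statement and its contrapositive are logically equivalent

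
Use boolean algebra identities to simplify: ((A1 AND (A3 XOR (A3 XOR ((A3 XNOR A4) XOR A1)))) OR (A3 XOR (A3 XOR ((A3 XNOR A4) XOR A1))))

By absorption (E OR (E AND v) = E) then XOR self-cancellation ((E XOR v) XOR v = E):
= ((A3 XNOR A4) XOR A1)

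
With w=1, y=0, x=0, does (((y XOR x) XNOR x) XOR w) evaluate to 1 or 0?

Substituting: (((0 XOR 0) XNOR 0) XOR 1)
= 0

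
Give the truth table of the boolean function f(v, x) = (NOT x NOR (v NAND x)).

v | x | Output
--------------
0 | 0 | 0
0 | 1 | 0
1 | 0 | 0
1 | 1 | 1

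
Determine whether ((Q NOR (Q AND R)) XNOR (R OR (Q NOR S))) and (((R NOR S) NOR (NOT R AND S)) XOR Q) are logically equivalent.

No. Counterexample: with S=0, Q=0, R=0, Expression 1 = 1 but Expression 2 = 0.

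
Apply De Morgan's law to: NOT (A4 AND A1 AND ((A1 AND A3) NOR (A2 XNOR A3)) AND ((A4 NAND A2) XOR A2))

NOT A4 OR NOT A1 OR NOT ((A1 AND A3) NOR (A2 XNOR A3)) OR NOT ((A4 NAND A2) XOR A2)
De Morgan's: NOT(AND of terms) = OR of negations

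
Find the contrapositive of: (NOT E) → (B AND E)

Contrapositive: NOT (B AND E) → E
Note: A statement and its contrapositive are logically equivalent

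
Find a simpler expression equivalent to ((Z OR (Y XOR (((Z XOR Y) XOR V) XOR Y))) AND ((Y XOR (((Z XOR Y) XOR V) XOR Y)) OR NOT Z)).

By distribution ((E OR v) AND (E OR NOT v) = E) then XOR self-cancellation ((E XOR v) XOR v = E):
= ((Z XOR Y) XOR V)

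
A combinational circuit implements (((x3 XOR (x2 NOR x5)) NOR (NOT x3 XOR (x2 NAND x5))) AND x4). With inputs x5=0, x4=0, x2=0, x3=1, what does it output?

Substituting: (((1 XOR (0 NOR 0)) NOR (NOT 1 XOR (0 NAND 0))) AND 0)
= 0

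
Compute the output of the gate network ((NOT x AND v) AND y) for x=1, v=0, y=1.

Substituting: ((NOT 1 AND 0) AND 1)
= 0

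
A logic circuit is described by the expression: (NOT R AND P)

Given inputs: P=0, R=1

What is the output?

Substituting: (NOT 1 AND 0)
= 0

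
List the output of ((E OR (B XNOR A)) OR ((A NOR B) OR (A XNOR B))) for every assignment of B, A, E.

B | A | E | Output
------------------
0 | 0 | 0 | 1
0 | 0 | 1 | 1
0 | 1 | 0 | 0
0 | 1 | 1 | 1
1 | 0 | 0 | 0
1 | 0 | 1 | 1
1 | 1 | 0 | 1
1 | 1 | 1 | 1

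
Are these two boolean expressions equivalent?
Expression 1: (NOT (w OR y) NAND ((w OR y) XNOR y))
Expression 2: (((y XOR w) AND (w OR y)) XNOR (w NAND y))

Yes, they are equivalent — the two output columns agree on all 4 assignments:
w | y | Expression 1 | Expression 2
-----------------------------------
0 | 0 | 0 | 0
0 | 1 | 1 | 1
1 | 0 | 1 | 1
1 | 1 | 1 | 1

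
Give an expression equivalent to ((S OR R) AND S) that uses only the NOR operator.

((((S NOR R) NOR (S NOR R)) NOR ((S NOR R) NOR (S NOR R))) NOR (S NOR S))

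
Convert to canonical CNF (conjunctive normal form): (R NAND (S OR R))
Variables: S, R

(S OR NOT R) AND (NOT S OR NOT R)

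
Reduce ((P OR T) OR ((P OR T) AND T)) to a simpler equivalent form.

By absorption (E OR (E AND v) = E):
= (P OR T)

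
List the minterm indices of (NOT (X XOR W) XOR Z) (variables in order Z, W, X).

Σm(0, 3, 5, 6) = (NOT Z AND NOT W AND NOT X) OR (NOT Z AND W AND X) OR (Z AND NOT W AND X) OR (Z AND W AND NOT X)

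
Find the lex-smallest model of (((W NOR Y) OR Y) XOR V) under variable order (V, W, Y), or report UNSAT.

V=0, W=0, Y=0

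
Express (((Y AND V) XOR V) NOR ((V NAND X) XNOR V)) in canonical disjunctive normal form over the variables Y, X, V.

(NOT Y AND NOT X AND NOT V) OR (NOT Y AND X AND NOT V) OR (Y AND NOT X AND NOT V) OR (Y AND X AND NOT V) OR (Y AND X AND V)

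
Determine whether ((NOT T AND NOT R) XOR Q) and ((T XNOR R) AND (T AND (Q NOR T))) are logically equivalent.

No. Counterexample: with T=0, R=0, Q=0, Expression 1 = 1 but Expression 2 = 0.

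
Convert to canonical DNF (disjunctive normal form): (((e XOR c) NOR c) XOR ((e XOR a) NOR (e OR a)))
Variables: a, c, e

(NOT a AND c AND NOT e) OR (a AND NOT c AND NOT e)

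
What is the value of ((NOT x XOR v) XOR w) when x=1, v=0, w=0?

Substituting: ((NOT 1 XOR 0) XOR 0)
= 0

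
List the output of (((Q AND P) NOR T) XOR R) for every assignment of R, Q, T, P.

R | Q | T | P | Output
----------------------
0 | 0 | 0 | 0 | 1
0 | 0 | 0 | 1 | 1
0 | 0 | 1 | 0 | 0
0 | 0 | 1 | 1 | 0
0 | 1 | 0 | 0 | 1
0 | 1 | 0 | 1 | 0
0 | 1 | 1 | 0 | 0
0 | 1 | 1 | 1 | 0
1 | 0 | 0 | 0 | 0
1 | 0 | 0 | 1 | 0
1 | 0 | 1 | 0 | 1
1 | 0 | 1 | 1 | 1
1 | 1 | 0 | 0 | 0
1 | 1 | 0 | 1 | 1
1 | 1 | 1 | 0 | 1
1 | 1 | 1 | 1 | 1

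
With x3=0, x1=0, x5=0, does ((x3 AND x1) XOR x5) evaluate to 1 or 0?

Substituting: ((0 AND 0) XOR 0)
= 0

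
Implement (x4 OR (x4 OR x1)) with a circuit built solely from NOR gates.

((x4 NOR ((x4 NOR x1) NOR (x4 NOR x1))) NOR (x4 NOR ((x4 NOR x1) NOR (x4 NOR x1))))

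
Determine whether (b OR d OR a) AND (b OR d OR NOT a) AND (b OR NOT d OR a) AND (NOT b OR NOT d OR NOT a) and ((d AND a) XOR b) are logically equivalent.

Yes, they are equivalent — the two output columns agree on all 8 assignments:
b | d | a | Expression 1 | Expression 2
---------------------------------------
0 | 0 | 0 | 0 | 0
0 | 0 | 1 | 0 | 0
0 | 1 | 0 | 0 | 0
0 | 1 | 1 | 1 | 1
1 | 0 | 0 | 1 | 1
1 | 0 | 1 | 1 | 1
1 | 1 | 0 | 1 | 1
1 | 1 | 1 | 0 | 0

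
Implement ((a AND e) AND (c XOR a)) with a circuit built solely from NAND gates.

((((a NAND e) NAND (a NAND e)) NAND ((c NAND (c NAND a)) NAND (a NAND (c NAND a)))) NAND (((a NAND e) NAND (a NAND e)) NAND ((c NAND (c NAND a)) NAND (a NAND (c NAND a)))))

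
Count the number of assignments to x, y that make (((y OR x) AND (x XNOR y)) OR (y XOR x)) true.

Satisfying assignments: (0,1), (1,0), (1,1)
Count: 3 out of 4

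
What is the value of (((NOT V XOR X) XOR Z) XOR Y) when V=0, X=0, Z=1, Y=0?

Substituting: (((NOT 0 XOR 0) XOR 1) XOR 0)
= 0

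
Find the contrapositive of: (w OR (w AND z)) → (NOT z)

Contrapositive: z → NOT (w OR (w AND z))
Note: A statement and its contrapositive are logically equivalent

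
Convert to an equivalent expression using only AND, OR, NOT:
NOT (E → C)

E AND NOT C
(Negated implication: NOT(A → B) = A AND NOT B)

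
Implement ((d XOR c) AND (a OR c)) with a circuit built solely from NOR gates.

((((((d NOR c) NOR (d NOR c)) NOR ((d NOR c) NOR (d NOR c))) NOR ((((d NOR d) NOR (c NOR c)) NOR ((d NOR d) NOR (c NOR c))) NOR (((d NOR d) NOR (c NOR c)) NOR ((d NOR d) NOR (c NOR c))))) NOR ((((d NOR c) NOR (d NOR c)) NOR ((d NOR c) NOR (d NOR c))) NOR ((((d NOR d) NOR (c NOR c)) NOR ((d NOR d) NOR (c NOR c))) NOR (((d NOR d) NOR (c NOR c)) NOR ((d NOR d) NOR (c NOR c)))))) NOR (((a NOR c) NOR (a NOR c)) NOR ((a NOR c) NOR (a NOR c))))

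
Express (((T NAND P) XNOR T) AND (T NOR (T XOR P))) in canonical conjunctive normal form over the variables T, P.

(T OR P) AND (T OR NOT P) AND (NOT T OR P) AND (NOT T OR NOT P)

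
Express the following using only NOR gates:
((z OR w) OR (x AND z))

((((z NOR w) NOR (z NOR w)) NOR ((x NOR x) NOR (z NOR z))) NOR (((z NOR w) NOR (z NOR w)) NOR ((x NOR x) NOR (z NOR z))))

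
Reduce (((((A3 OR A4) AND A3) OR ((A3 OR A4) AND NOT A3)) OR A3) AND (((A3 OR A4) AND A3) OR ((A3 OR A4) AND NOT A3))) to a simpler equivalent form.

By absorption (E AND (E OR v) = E) then distribution ((E AND v) OR (E AND NOT v) = E):
= (A3 OR A4)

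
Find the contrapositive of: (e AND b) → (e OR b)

Contrapositive: NOT (e OR b) → NOT (e AND b)
Note: A statement and its contrapositive are logically equivalent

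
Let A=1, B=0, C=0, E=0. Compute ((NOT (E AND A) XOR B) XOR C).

Substituting: ((NOT (0 AND 1) XOR 0) XOR 0)
= 1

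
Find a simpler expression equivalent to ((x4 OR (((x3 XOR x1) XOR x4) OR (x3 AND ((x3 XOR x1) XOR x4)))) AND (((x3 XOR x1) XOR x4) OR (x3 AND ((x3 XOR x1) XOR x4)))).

By absorption (E AND (E OR v) = E) then absorption (E OR (E AND v) = E):
= ((x3 XOR x1) XOR x4)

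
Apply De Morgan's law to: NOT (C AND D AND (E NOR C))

NOT C OR NOT D OR NOT (E NOR C)
De Morgan's: NOT(AND of terms) = OR of negations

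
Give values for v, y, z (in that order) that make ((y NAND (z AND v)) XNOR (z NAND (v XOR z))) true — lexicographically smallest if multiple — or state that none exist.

v=0, y=0, z=0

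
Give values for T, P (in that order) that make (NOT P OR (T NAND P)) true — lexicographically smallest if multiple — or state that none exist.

T=0, P=0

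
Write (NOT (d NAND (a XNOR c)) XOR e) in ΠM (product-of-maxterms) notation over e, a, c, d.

ΠM(0, 2, 3, 4, 5, 6, 9, 15) = (e OR a OR c OR d) AND (e OR a OR NOT c OR d) AND (e OR a OR NOT c OR NOT d) AND (e OR NOT a OR c OR d) AND (e OR NOT a OR c OR NOT d) AND (e OR NOT a OR NOT c OR d) AND (NOT e OR a OR c OR NOT d) AND (NOT e OR NOT a OR NOT c OR NOT d)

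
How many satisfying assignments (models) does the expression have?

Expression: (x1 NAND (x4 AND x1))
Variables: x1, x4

Satisfying assignments: (0,0), (0,1), (1,0)
Count: 3 out of 4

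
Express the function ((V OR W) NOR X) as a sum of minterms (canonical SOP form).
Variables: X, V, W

Σm(0) = (NOT X AND NOT V AND NOT W)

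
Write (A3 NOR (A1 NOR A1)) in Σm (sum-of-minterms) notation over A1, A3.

Σm(2) = (A1 AND NOT A3)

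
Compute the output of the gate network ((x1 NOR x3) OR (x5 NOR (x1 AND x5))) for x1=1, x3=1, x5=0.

Substituting: ((1 NOR 1) OR (0 NOR (1 AND 0)))
= 1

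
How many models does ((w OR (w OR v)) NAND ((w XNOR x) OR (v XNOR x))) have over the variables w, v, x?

Satisfying assignments: (0,0,0), (0,0,1), (1,1,0)
Count: 3 out of 8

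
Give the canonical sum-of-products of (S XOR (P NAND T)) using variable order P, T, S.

Σm(0, 2, 4, 7) = (NOT P AND NOT T AND NOT S) OR (NOT P AND T AND NOT S) OR (P AND NOT T AND NOT S) OR (P AND T AND S)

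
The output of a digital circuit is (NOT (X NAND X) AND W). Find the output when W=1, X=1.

Substituting: (NOT (1 NAND 1) AND 1)
= 1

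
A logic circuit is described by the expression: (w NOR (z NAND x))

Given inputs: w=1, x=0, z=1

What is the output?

Substituting: (1 NOR (1 NAND 0))
= 0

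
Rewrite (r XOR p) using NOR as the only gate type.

((((r NOR p) NOR (r NOR p)) NOR ((r NOR p) NOR (r NOR p))) NOR ((((r NOR r) NOR (p NOR p)) NOR ((r NOR r) NOR (p NOR p))) NOR (((r NOR r) NOR (p NOR p)) NOR ((r NOR r) NOR (p NOR p)))))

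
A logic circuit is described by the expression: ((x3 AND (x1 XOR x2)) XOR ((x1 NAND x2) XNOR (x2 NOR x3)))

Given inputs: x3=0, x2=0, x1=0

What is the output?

Substituting: ((0 AND (0 XOR 0)) XOR ((0 NAND 0) XNOR (0 NOR 0)))
= 1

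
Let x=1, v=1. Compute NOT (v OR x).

Substituting: NOT (1 OR 1)
= 0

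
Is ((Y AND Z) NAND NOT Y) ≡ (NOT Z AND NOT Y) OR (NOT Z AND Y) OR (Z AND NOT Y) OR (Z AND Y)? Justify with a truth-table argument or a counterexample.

Yes, they are equivalent — the two output columns agree on all 4 assignments:
Z | Y | Expression 1 | Expression 2
-----------------------------------
0 | 0 | 1 | 1
0 | 1 | 1 | 1
1 | 0 | 1 | 1
1 | 1 | 1 | 1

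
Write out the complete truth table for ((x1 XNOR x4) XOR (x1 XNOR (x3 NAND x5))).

x3 | x4 | x5 | x1 | Output
--------------------------
0 | 0 | 0 | 0 | 1
0 | 0 | 0 | 1 | 1
0 | 0 | 1 | 0 | 1
0 | 0 | 1 | 1 | 1
0 | 1 | 0 | 0 | 0
0 | 1 | 0 | 1 | 0
0 | 1 | 1 | 0 | 0
0 | 1 | 1 | 1 | 0
1 | 0 | 0 | 0 | 1
1 | 0 | 0 | 1 | 1
1 | 0 | 1 | 0 | 0
1 | 0 | 1 | 1 | 0
1 | 1 | 0 | 0 | 0
1 | 1 | 0 | 1 | 0
1 | 1 | 1 | 0 | 1
1 | 1 | 1 | 1 | 1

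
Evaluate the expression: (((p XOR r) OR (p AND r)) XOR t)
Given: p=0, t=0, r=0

Substituting: (((0 XOR 0) OR (0 AND 0)) XOR 0)
= 0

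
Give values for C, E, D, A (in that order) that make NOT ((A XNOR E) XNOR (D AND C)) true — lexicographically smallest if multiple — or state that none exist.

C=0, E=0, D=0, A=0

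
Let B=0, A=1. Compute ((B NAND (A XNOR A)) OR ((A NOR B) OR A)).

Substituting: ((0 NAND (1 XNOR 1)) OR ((1 NOR 0) OR 1))
= 1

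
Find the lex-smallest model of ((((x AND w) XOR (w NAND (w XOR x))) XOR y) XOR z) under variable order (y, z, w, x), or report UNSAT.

y=0, z=0, w=0, x=0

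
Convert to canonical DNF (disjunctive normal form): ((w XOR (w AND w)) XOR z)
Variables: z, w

(z AND NOT w) OR (z AND w)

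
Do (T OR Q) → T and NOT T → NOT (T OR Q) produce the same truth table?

Yes, Contrapositive is always equivalent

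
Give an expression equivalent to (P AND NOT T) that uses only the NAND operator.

((P NAND (T NAND T)) NAND (P NAND (T NAND T)))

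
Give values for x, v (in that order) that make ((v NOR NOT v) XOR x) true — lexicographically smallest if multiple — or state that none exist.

x=1, v=0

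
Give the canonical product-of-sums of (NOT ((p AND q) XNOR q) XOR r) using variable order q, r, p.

ΠM(0, 1, 5, 6) = (q OR r OR p) AND (q OR r OR NOT p) AND (NOT q OR r OR NOT p) AND (NOT q OR NOT r OR p)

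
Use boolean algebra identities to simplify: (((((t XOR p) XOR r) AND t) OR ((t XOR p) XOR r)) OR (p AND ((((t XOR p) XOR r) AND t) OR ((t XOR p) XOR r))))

By absorption (E OR (E AND v) = E) then absorption (E OR (E AND v) = E):
= ((t XOR p) XOR r)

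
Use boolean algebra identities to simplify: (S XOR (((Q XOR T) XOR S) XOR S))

By XOR self-cancellation ((E XOR v) XOR v = E):
= ((Q XOR T) XOR S)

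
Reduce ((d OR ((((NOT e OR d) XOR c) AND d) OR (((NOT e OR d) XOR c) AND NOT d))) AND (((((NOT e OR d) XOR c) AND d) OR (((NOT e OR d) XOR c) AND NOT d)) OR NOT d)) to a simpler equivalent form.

By distribution ((E OR v) AND (E OR NOT v) = E) then distribution ((E AND v) OR (E AND NOT v) = E):
= ((NOT e OR d) XOR c)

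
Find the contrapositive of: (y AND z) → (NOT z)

Contrapositive: z → NOT (y AND z)
Note: A statement and its contrapositive are logically equivalent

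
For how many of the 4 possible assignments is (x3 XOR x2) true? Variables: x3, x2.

Satisfying assignments: (0,1), (1,0)
Count: 2 out of 4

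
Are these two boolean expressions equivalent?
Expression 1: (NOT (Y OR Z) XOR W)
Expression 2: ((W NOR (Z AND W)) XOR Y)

No. Counterexample: with Y=0, W=0, Z=1, Expression 1 = 0 but Expression 2 = 1.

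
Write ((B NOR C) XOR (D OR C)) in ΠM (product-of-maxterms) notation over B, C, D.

ΠM(1, 4) = (B OR C OR NOT D) AND (NOT B OR C OR D)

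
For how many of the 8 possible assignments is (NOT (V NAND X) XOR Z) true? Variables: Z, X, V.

Satisfying assignments: (0,1,1), (1,0,0), (1,0,1), (1,1,0)
Count: 4 out of 8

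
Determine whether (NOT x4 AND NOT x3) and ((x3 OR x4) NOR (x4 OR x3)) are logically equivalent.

Yes, they are equivalent — the two output columns agree on all 4 assignments:
x4 | x3 | Expression 1 | Expression 2
-------------------------------------
0 | 0 | 1 | 1
0 | 1 | 0 | 0
1 | 0 | 0 | 0
1 | 1 | 0 | 0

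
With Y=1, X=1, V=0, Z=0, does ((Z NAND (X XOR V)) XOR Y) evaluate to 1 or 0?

Substituting: ((0 NAND (1 XOR 0)) XOR 1)
= 0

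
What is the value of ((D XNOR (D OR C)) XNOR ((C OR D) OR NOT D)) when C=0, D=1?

Substituting: ((1 XNOR (1 OR 0)) XNOR ((0 OR 1) OR NOT 1))
= 1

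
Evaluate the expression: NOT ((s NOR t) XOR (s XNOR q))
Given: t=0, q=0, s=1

Substituting: NOT ((1 NOR 0) XOR (1 XNOR 0))
= 1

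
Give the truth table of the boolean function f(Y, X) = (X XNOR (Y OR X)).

Y | X | Output
--------------
0 | 0 | 1
0 | 1 | 1
1 | 0 | 0
1 | 1 | 1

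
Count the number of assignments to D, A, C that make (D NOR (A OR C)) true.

Satisfying assignments: (0,0,0)
Count: 1 out of 8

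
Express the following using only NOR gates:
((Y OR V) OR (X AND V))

((((Y NOR V) NOR (Y NOR V)) NOR ((X NOR X) NOR (V NOR V))) NOR (((Y NOR V) NOR (Y NOR V)) NOR ((X NOR X) NOR (V NOR V))))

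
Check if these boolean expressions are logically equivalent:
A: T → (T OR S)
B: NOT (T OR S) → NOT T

Yes, Contrapositive is always equivalent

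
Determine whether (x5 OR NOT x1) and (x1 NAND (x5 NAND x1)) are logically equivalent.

Yes, they are equivalent — the two output columns agree on all 4 assignments:
x5 | x1 | Expression 1 | Expression 2
-------------------------------------
0 | 0 | 1 | 1
0 | 1 | 0 | 0
1 | 0 | 1 | 1
1 | 1 | 1 | 1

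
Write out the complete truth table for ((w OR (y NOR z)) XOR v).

z | y | v | w | Output
----------------------
0 | 0 | 0 | 0 | 1
0 | 0 | 0 | 1 | 1
0 | 0 | 1 | 0 | 0
0 | 0 | 1 | 1 | 0
0 | 1 | 0 | 0 | 0
0 | 1 | 0 | 1 | 1
0 | 1 | 1 | 0 | 1
0 | 1 | 1 | 1 | 0
1 | 0 | 0 | 0 | 0
1 | 0 | 0 | 1 | 1
1 | 0 | 1 | 0 | 1
1 | 0 | 1 | 1 | 0
1 | 1 | 0 | 0 | 0
1 | 1 | 0 | 1 | 1
1 | 1 | 1 | 0 | 1
1 | 1 | 1 | 1 | 0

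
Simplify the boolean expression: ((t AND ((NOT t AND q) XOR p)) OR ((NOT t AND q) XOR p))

By absorption (E OR (E AND v) = E):
= ((NOT t AND q) XOR p)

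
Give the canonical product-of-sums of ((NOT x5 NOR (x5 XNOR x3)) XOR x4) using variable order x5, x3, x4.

ΠM(0, 2, 5, 6) = (x5 OR x3 OR x4) AND (x5 OR NOT x3 OR x4) AND (NOT x5 OR x3 OR NOT x4) AND (NOT x5 OR NOT x3 OR x4)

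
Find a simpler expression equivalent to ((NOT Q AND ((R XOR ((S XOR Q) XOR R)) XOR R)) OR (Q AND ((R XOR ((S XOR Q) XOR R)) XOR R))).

By distribution ((E AND v) OR (E AND NOT v) = E) then XOR self-cancellation ((E XOR v) XOR v = E):
= ((S XOR Q) XOR R)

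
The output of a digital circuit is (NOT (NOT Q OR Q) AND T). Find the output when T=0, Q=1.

Substituting: (NOT (NOT 1 OR 1) AND 0)
= 0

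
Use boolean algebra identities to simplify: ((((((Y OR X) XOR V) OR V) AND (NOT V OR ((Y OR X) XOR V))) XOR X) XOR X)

By XOR self-cancellation ((E XOR v) XOR v = E) then distribution ((E OR v) AND (E OR NOT v) = E):
= ((Y OR X) XOR V)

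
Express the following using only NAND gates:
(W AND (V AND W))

((W NAND ((V NAND W) NAND (V NAND W))) NAND (W NAND ((V NAND W) NAND (V NAND W))))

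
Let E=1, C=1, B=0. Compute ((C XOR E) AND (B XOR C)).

Substituting: ((1 XOR 1) AND (0 XOR 1))
= 0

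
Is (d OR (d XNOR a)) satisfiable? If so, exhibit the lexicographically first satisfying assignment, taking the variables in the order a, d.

a=0, d=0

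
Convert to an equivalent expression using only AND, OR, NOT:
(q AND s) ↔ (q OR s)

((q AND s) AND (q OR s)) OR (NOT (q AND s) AND NOT (q OR s))
(Biconditional = both true or both false)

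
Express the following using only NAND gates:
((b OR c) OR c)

((((b NAND b) NAND (c NAND c)) NAND ((b NAND b) NAND (c NAND c))) NAND (c NAND c))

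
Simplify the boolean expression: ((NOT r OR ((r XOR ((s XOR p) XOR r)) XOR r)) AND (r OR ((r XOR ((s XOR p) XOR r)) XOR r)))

By distribution ((E OR v) AND (E OR NOT v) = E) then XOR self-cancellation ((E XOR v) XOR v = E):
= ((s XOR p) XOR r)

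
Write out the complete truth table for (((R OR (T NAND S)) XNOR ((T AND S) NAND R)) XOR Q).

R | S | Q | T | Output
----------------------
0 | 0 | 0 | 0 | 1
0 | 0 | 0 | 1 | 1
0 | 0 | 1 | 0 | 0
0 | 0 | 1 | 1 | 0
0 | 1 | 0 | 0 | 1
0 | 1 | 0 | 1 | 0
0 | 1 | 1 | 0 | 0
0 | 1 | 1 | 1 | 1
1 | 0 | 0 | 0 | 1
1 | 0 | 0 | 1 | 1
1 | 0 | 1 | 0 | 0
1 | 0 | 1 | 1 | 0
1 | 1 | 0 | 0 | 1
1 | 1 | 0 | 1 | 0
1 | 1 | 1 | 0 | 0
1 | 1 | 1 | 1 | 1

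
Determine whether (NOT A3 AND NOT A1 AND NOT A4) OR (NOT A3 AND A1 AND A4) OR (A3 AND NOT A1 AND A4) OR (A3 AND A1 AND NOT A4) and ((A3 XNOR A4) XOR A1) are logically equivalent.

Yes, they are equivalent — the two output columns agree on all 8 assignments:
A3 | A1 | A4 | Expression 1 | Expression 2
------------------------------------------
0 | 0 | 0 | 1 | 1
0 | 0 | 1 | 0 | 0
0 | 1 | 0 | 0 | 0
0 | 1 | 1 | 1 | 1
1 | 0 | 0 | 0 | 0
1 | 0 | 1 | 1 | 1
1 | 1 | 0 | 1 | 1
1 | 1 | 1 | 0 | 0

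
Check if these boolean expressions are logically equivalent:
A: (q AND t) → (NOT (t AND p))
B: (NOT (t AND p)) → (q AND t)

No, Converse is not equivalent to original (counterexample: p=0, t=0, q=0)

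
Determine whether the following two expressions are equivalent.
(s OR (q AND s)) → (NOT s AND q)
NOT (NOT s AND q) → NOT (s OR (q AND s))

Yes, Contrapositive is always equivalent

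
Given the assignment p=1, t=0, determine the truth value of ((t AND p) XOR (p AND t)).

Substituting: ((0 AND 1) XOR (1 AND 0))
= 0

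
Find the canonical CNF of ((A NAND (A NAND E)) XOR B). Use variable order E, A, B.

(E OR A OR NOT B) AND (E OR NOT A OR B) AND (NOT E OR A OR NOT B) AND (NOT E OR NOT A OR NOT B)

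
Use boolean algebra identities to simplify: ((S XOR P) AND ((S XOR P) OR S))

By absorption (E AND (E OR v) = E):
= (S XOR P)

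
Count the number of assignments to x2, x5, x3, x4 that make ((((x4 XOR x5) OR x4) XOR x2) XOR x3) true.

Satisfying assignments: (0,0,0,1), (0,0,1,0), (0,1,0,0), (0,1,0,1), (1,0,0,0), (1,0,1,1), (1,1,1,0), (1,1,1,1)
Count: 8 out of 16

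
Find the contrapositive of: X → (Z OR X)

Contrapositive: NOT (Z OR X) → NOT X
Note: A statement and its contrapositive are logically equivalent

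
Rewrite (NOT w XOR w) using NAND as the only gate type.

(((w NAND w) NAND ((w NAND w) NAND w)) NAND (w NAND ((w NAND w) NAND w)))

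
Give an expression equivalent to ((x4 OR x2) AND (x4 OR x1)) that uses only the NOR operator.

((((x4 NOR x2) NOR (x4 NOR x2)) NOR ((x4 NOR x2) NOR (x4 NOR x2))) NOR (((x4 NOR x1) NOR (x4 NOR x1)) NOR ((x4 NOR x1) NOR (x4 NOR x1))))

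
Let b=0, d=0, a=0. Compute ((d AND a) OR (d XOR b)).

Substituting: ((0 AND 0) OR (0 XOR 0))
= 0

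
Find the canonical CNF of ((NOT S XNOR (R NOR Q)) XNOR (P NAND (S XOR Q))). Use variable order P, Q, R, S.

(P OR Q OR R OR NOT S) AND (P OR Q OR NOT R OR S) AND (P OR NOT Q OR R OR S) AND (P OR NOT Q OR NOT R OR S) AND (NOT P OR Q OR NOT R OR S) AND (NOT P OR Q OR NOT R OR NOT S)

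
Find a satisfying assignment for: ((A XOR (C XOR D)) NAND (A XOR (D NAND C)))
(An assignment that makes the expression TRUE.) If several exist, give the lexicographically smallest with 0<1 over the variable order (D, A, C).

D=0, A=0, C=0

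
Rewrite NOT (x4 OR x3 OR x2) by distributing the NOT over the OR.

NOT x4 AND NOT x3 AND NOT x2
De Morgan's: NOT(OR of terms) = AND of negations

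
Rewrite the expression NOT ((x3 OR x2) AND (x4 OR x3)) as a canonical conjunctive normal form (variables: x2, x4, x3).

(x2 OR x4 OR NOT x3) AND (x2 OR NOT x4 OR NOT x3) AND (NOT x2 OR x4 OR NOT x3) AND (NOT x2 OR NOT x4 OR x3) AND (NOT x2 OR NOT x4 OR NOT x3)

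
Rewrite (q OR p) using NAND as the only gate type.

((q NAND q) NAND (p NAND p))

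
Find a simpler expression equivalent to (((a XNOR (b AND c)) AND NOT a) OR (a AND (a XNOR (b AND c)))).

By distribution ((E AND v) OR (E AND NOT v) = E):
= (a XNOR (b AND c))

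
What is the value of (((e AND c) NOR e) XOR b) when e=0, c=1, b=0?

Substituting: (((0 AND 1) NOR 0) XOR 0)
= 1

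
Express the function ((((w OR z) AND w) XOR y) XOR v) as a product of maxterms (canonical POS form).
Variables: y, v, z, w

ΠM(0, 2, 5, 7, 9, 11, 12, 14) = (y OR v OR z OR w) AND (y OR v OR NOT z OR w) AND (y OR NOT v OR z OR NOT w) AND (y OR NOT v OR NOT z OR NOT w) AND (NOT y OR v OR z OR NOT w) AND (NOT y OR v OR NOT z OR NOT w) AND (NOT y OR NOT v OR z OR w) AND (NOT y OR NOT v OR NOT z OR w)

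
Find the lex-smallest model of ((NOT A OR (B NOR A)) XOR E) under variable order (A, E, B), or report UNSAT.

A=0, E=0, B=0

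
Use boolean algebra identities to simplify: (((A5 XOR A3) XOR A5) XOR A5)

By XOR self-cancellation ((E XOR v) XOR v = E):
= (A5 XOR A3)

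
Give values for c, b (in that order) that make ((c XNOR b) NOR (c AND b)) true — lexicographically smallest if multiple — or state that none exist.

c=0, b=1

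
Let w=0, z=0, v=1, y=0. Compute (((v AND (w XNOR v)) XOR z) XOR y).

Substituting: (((1 AND (0 XNOR 1)) XOR 0) XOR 0)
= 0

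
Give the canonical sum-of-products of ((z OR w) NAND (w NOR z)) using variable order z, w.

Σm(0, 1, 2, 3) = (NOT z AND NOT w) OR (NOT z AND w) OR (z AND NOT w) OR (z AND w)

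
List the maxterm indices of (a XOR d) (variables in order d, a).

ΠM(0, 3) = (d OR a) AND (NOT d OR NOT a)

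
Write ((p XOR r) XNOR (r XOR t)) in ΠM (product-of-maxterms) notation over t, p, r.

ΠM(2, 3, 4, 5) = (t OR NOT p OR r) AND (t OR NOT p OR NOT r) AND (NOT t OR p OR r) AND (NOT t OR p OR NOT r)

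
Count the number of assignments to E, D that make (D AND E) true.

Satisfying assignments: (1,1)
Count: 1 out of 4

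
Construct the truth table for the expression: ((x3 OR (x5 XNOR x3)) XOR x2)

x3 | x5 | x2 | Output
---------------------
0 | 0 | 0 | 1
0 | 0 | 1 | 0
0 | 1 | 0 | 0
0 | 1 | 1 | 1
1 | 0 | 0 | 1
1 | 0 | 1 | 0
1 | 1 | 0 | 1
1 | 1 | 1 | 0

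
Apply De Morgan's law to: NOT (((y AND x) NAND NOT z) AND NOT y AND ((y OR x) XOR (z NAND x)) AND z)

NOT ((y AND x) NAND NOT z) OR y OR NOT ((y OR x) XOR (z NAND x)) OR NOT z
De Morgan's: NOT(AND of terms) = OR of negations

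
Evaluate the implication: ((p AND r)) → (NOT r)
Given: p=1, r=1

Antecedent ((p AND r)) = 1; consequent (NOT r) = 0.
1 → 0 = 0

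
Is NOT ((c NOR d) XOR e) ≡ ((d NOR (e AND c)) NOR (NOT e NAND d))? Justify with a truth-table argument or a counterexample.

No. Counterexample: with c=0, d=0, e=1, Expression 1 = 1 but Expression 2 = 0.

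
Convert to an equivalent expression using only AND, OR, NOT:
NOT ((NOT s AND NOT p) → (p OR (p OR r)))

(NOT s AND NOT p) AND NOT (p OR (p OR r))
(Negated implication: NOT(A → B) = A AND NOT B)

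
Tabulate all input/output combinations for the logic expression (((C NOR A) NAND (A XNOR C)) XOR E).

E | A | C | Output
------------------
0 | 0 | 0 | 0
0 | 0 | 1 | 1
0 | 1 | 0 | 1
0 | 1 | 1 | 1
1 | 0 | 0 | 1
1 | 0 | 1 | 0
1 | 1 | 0 | 0
1 | 1 | 1 | 0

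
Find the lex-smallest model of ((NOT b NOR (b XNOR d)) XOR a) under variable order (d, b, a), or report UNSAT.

d=0, b=0, a=1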